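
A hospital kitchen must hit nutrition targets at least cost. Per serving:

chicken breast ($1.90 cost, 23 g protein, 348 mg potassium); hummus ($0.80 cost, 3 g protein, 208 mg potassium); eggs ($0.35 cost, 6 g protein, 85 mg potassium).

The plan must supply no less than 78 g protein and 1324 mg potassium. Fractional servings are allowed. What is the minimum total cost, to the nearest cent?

Compare the cost at each extreme point of the feasible region.
chicken breast only: max(78/23, 1324/348) = 3.805 servings → $7.23.
hummus only: max(78/3, 1324/208) = 26 servings → $20.80.
eggs only: max(78/6, 1324/85) = 15.58 servings → $5.45.
chicken breast + hummus with both tight: 3.276 servings and 0.8845 servings → $6.93.
chicken breast + eggs: intersection lies outside the first quadrant.
hummus + eggs with both tight: 1.323 servings and 12.34 servings → $5.38.
Cheapest feasible corner: $5.38.

$5.38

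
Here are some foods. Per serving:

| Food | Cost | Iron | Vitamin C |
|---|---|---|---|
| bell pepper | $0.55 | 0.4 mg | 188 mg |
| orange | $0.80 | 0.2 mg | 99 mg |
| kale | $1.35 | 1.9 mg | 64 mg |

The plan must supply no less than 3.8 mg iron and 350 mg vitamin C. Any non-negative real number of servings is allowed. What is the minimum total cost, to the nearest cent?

$3.04

For a min-cost LP with two ≥-constraints, a basic feasible solution has at most two positive variables.
bell pepper only: max(3.8/0.4, 350/188) = 9.5 servings → $5.22.
orange only: max(3.8/0.2, 350/99) = 19 servings → $15.20.
kale only: max(3.8/1.9, 350/64) = 5.469 servings → $7.38.
bell pepper + orange with both targets exact would need a negative amount; discard.
bell pepper + kale with both tight: 1.272 servings and 1.732 servings → $3.04.
orange + kale with both tight: 2.406 servings and 1.747 servings → $4.28.
So the least-cost plan costs $3.04.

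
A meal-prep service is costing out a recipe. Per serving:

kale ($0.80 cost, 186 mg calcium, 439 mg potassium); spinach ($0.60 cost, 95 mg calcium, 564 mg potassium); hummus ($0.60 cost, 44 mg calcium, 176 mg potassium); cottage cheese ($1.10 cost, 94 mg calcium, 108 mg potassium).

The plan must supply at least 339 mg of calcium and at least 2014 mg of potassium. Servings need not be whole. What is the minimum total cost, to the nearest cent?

$2.14

Minimising a linear cost over {calcium ≥ 339, potassium ≥ 2014, servings ≥ 0} — the optimum is at a vertex, using one or two foods.
kale only: max(339/186, 2014/439) = 4.588 servings → $3.67.
spinach only: max(339/95, 2014/564) = 3.571 servings → $2.14.
hummus only: max(339/44, 2014/176) = 11.44 servings → $6.87.
cottage cheese only: max(339/94, 2014/108) = 18.65 servings → $20.51.
kale + spinach: intersection lies outside the first quadrant.
kale + hummus with both targets exact would need a negative amount; discard.
kale + cottage cheese with both targets exact would need a negative amount; discard.
spinach + hummus: the both-tight solution has a negative serving — not a feasible corner.
spinach + cottage cheese: intersection lies outside the first quadrant.
hummus + cottage cheese: intersection lies outside the first quadrant.
Cheapest feasible corner: $2.14.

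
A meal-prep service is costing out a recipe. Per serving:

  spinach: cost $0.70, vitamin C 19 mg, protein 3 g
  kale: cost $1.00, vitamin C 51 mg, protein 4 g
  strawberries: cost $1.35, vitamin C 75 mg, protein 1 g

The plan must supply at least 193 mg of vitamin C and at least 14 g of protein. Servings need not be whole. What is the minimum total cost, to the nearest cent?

$3.76

Minimising a linear cost over {vitamin C ≥ 193, protein ≥ 14, servings ≥ 0} — the optimum is at a vertex, using one or two foods.
spinach only: max(193/19, 14/3) = 10.16 servings → $7.11.
kale only: max(193/51, 14/4) = 3.784 servings → $3.78.
strawberries only: max(193/75, 14/1) = 14 servings → $18.90.
spinach + kale with both targets exact would need a negative amount; discard.
spinach + strawberries with both tight: 4.16 servings and 1.519 servings → $4.96.
kale + strawberries with both tight: 3.442 servings and 0.2329 servings → $3.76.
Cheapest feasible corner: $3.76.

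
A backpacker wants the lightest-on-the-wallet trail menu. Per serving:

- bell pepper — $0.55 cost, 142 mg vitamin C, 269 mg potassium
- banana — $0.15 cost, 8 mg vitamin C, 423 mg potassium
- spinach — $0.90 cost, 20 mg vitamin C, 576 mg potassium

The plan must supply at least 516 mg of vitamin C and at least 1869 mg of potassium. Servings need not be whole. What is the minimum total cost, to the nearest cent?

Compare the cost at each extreme point of the feasible region.
bell pepper only: max(516/142, 1869/269) = 6.948 servings → $3.82.
banana only: max(516/8, 1869/423) = 64.5 servings → $9.68.
spinach only: max(516/20, 1869/576) = 25.8 servings → $23.22.
bell pepper + banana with both tight: 3.511 servings and 2.186 servings → $2.26.
bell pepper + spinach with both tight: 3.4 servings and 1.657 servings → $3.36.
banana + spinach: the both-tight solution has a negative serving — not a feasible corner.
So the least-cost plan costs $2.26.

$2.26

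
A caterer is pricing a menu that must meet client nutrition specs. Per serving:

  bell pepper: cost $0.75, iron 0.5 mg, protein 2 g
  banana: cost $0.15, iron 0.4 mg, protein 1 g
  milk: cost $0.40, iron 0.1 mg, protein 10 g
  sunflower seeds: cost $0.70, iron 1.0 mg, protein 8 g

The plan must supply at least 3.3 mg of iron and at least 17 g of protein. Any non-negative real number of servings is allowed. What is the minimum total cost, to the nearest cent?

$1.56

bell pepper only: max(3.3/0.5, 17/2) = 8.5 servings → $6.38.
banana only: max(3.3/0.4, 17/1) = 17 servings → $2.55.
milk only: max(3.3/0.1, 17/10) = 33 servings → $13.20.
sunflower seeds only: max(3.3/1.0, 17/8) = 3.3 servings → $2.31.
bell pepper + banana: the both-tight solution has a negative serving — not a feasible corner.
bell pepper + milk with both tight: 6.521 servings and 0.3958 servings → $5.05.
bell pepper + sunflower seeds with both tight: 4.7 servings and 0.95 servings → $4.19.
banana + milk with both tight: 8.026 servings and 0.8974 servings → $1.56.
banana + sunflower seeds with both tight: 4.273 servings and 1.591 servings → $1.75.
milk + sunflower seeds with both targets exact would need a negative amount; discard.
Cheapest feasible corner: $1.56.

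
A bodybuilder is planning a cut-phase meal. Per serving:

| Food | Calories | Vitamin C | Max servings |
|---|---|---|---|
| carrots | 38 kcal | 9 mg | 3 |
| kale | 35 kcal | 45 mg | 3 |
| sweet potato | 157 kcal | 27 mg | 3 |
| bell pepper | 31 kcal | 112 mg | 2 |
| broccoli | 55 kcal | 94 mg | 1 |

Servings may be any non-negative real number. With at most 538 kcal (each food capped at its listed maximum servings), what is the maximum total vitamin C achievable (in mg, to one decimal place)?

Vitamin C per kcal: bell pepper 3.613, broccoli 1.709, kale 1.286, carrots 0.2368, sweet potato 0.172.
Take 2 servings of bell pepper: uses 62 kcal, +224.0 mg vitamin C (running total 224.0 mg).
Take 1 serving of broccoli: uses 55 kcal, +94.0 mg vitamin C (running total 318.0 mg).
Take 3 servings of kale: uses 105 kcal, +135.0 mg vitamin C (running total 453.0 mg).
Take 3 servings of carrots: uses 114 kcal, +27.0 mg vitamin C (running total 480.0 mg).
Take 1.287 servings of sweet potato: uses 202 kcal, +34.7 mg vitamin C (running total 514.7 mg).
Filling greedily by vitamin C-per-kcal is optimal for one linear limit, giving 514.7 mg.

514.7 mg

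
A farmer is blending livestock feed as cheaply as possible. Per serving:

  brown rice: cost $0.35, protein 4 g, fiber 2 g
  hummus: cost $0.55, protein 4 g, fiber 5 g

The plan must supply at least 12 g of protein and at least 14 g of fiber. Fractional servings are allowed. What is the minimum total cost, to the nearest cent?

$1.58

Compare the cost at each extreme point of the feasible region.
brown rice only: max(12/4, 14/2) = 7 servings → $2.45.
hummus only: max(12/4, 14/5) = 3 servings → $1.65.
brown rice + hummus with both tight: 0.3333 servings and 2.667 servings → $1.58.
So the least-cost plan costs $1.58.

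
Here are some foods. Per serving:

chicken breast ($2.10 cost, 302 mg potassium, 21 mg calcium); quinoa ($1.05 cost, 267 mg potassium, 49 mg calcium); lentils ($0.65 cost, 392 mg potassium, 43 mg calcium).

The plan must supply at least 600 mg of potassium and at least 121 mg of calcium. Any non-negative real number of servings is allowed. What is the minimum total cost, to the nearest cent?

The cheapest plan sits at a corner of the feasible region — with two constraints it uses at most two foods.
chicken breast only: max(600/302, 121/21) = 5.762 servings → $12.10.
quinoa only: max(600/267, 121/49) = 2.469 servings → $2.59.
lentils only: max(600/392, 121/43) = 2.814 servings → $1.83.
chicken breast + quinoa with both targets exact would need a negative amount; discard.
chicken breast + lentils: the both-tight solution has a negative serving — not a feasible corner.
quinoa + lentils with both targets exact would need a negative amount; discard.
So the least-cost plan costs $1.83.

$1.83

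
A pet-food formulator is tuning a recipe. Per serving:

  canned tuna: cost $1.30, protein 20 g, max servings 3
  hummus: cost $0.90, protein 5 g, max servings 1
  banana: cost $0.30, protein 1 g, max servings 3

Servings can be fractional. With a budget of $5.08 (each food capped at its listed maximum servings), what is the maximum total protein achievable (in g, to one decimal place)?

Protein per dollar: canned tuna 15.38, hummus 5.556, banana 3.333.
Take 3 servings of canned tuna: spends $3.90, +60.0 g protein (running total 60.0 g).
Take 1 serving of hummus: spends $0.90, +5.0 g protein (running total 65.0 g).
Take 0.9333 servings of banana: spends $0.28, +0.9 g protein (running total 65.9 g).
Filling greedily by protein-per-dollar is optimal for one linear limit, giving 65.9 g.

65.9 g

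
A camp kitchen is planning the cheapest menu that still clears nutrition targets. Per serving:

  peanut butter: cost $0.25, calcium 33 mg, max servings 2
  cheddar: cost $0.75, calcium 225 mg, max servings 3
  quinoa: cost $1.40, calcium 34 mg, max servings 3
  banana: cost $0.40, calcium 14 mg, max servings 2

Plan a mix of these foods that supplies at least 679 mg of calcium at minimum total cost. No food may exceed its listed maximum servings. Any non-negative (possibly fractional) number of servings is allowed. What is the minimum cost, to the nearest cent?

$2.28

Cost per mg of calcium: cheddar $0.0033, peanut butter $0.0076, banana $0.0286, quinoa $0.0412.
Take 3 servings of cheddar: +675.0 mg calcium for $2.25 (total $2.25, still need 4.0 mg).
Take 0.1212 servings of peanut butter: +4.0 mg calcium for $0.03 (total $2.28, still need 0.0 mg).
Greedy by cheapest-per-mg is optimal for a single linear constraint, so the minimum cost is $2.28.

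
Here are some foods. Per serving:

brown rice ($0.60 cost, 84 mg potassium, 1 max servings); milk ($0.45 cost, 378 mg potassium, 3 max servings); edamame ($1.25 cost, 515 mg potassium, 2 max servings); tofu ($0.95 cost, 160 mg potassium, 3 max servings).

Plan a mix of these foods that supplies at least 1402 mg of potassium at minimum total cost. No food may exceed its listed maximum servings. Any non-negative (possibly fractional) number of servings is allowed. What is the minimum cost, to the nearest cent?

Cost per mg of potassium: milk $0.0012, edamame $0.0024, tofu $0.0059, brown rice $0.0071.
Take 3 servings of milk: +1134.0 mg potassium for $1.35 (total $1.35, still need 268.0 mg).
Take 0.5204 servings of edamame: +268.0 mg potassium for $0.65 (total $2.00, still need 0.0 mg).
Greedy by cheapest-per-mg is optimal for a single linear constraint, so the minimum cost is $2.00.

$2.00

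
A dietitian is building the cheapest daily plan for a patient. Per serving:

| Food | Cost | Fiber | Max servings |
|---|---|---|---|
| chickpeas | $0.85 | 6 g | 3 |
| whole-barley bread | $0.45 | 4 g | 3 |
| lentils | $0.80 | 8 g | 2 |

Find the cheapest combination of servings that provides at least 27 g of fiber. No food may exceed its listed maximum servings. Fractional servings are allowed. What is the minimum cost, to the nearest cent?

$2.84

Cost per g of fiber: lentils $0.1000, whole-barley bread $0.1125, chickpeas $0.1417.
Take 2 servings of lentils: +16.0 g fiber for $1.60 (total $1.60, still need 11.0 g).
Take 2.75 servings of whole-barley bread: +11.0 g fiber for $1.24 (total $2.84, still need 0.0 g).
Filling from the cheapest source first is optimal under one linear minimum: $2.84.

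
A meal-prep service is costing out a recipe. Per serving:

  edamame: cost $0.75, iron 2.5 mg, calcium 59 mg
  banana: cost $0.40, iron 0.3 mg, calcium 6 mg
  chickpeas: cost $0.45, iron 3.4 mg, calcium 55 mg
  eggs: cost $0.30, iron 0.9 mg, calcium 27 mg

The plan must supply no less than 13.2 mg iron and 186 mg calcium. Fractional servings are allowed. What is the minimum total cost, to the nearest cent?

An LP optimum is at a vertex; with two nutrient constraints at most two foods are used. Check each candidate.
edamame only: max(13.2/2.5, 186/59) = 5.28 servings → $3.96.
banana only: max(13.2/0.3, 186/6) = 44 servings → $17.60.
chickpeas only: max(13.2/3.4, 186/55) = 3.882 servings → $1.75.
eggs only: max(13.2/0.9, 186/27) = 14.67 servings → $4.40.
edamame + banana: the both-tight solution has a negative serving — not a feasible corner.
edamame + chickpeas: intersection lies outside the first quadrant.
edamame + eggs: intersection lies outside the first quadrant.
banana + chickpeas with both targets exact would need a negative amount; discard.
banana + eggs with both targets exact would need a negative amount; discard.
chickpeas + eggs: the both-tight solution has a negative serving — not a feasible corner.
Cheapest feasible corner: $1.75.

$1.75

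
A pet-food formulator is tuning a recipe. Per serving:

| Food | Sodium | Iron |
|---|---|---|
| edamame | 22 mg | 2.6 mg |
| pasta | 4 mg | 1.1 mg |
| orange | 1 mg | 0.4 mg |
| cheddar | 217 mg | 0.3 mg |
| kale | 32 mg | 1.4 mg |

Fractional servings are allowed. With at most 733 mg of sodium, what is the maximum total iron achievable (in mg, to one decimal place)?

Iron per mg sodium: orange 0.4, pasta 0.275, edamame 0.1182, kale 0.04375, cheddar 0.001382.
With no serving limits, spend the whole sodium allowance on orange: 733 mg / 1 mg × 0.4 mg = 293.2 mg.

293.2 mg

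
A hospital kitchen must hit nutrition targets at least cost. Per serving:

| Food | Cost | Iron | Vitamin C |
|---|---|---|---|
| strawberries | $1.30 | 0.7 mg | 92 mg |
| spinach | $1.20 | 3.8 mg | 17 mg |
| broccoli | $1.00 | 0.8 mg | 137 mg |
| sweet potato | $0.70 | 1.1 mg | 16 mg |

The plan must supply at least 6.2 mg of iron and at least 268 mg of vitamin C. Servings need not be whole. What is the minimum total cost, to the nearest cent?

A basic optimal solution has at most two foods positive. Try each food alone and each pair with both targets met exactly.
strawberries only: max(6.2/0.7, 268/92) = 8.857 servings → $11.51.
spinach only: max(6.2/3.8, 268/17) = 15.76 servings → $18.92.
broccoli only: max(6.2/0.8, 268/137) = 7.75 servings → $7.75.
sweet potato only: max(6.2/1.1, 268/16) = 16.75 servings → $11.72.
strawberries + spinach with both tight: 2.704 servings and 1.134 servings → $4.87.
strawberries + broccoli: the both-tight solution has a negative serving — not a feasible corner.
strawberries + sweet potato with both tight: 2.173 servings and 4.253 servings → $5.80.
spinach + broccoli with both tight: 1.252 servings and 1.801 servings → $3.30.
spinach + sweet potato: the both-tight solution has a negative serving — not a feasible corner.
broccoli + sweet potato with both tight: 1.418 servings and 4.605 servings → $4.64.
Cheapest feasible corner: $3.30.

$3.30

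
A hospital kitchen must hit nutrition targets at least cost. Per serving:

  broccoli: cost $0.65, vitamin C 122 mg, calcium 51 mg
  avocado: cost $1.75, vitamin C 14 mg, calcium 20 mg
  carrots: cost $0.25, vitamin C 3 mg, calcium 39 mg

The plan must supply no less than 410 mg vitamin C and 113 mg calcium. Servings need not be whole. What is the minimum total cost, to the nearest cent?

A basic optimal solution has at most two foods positive. Try each food alone and each pair with both targets met exactly.
broccoli only: max(410/122, 113/51) = 3.361 servings → $2.18.
avocado only: max(410/14, 113/20) = 29.29 servings → $51.25.
carrots only: max(410/3, 113/39) = 136.7 servings → $34.17.
broccoli + avocado: the both-tight solution has a negative serving — not a feasible corner.
broccoli + carrots with both targets exact would need a negative amount; discard.
avocado + carrots with both targets exact would need a negative amount; discard.
So the least-cost plan costs $2.18.

$2.18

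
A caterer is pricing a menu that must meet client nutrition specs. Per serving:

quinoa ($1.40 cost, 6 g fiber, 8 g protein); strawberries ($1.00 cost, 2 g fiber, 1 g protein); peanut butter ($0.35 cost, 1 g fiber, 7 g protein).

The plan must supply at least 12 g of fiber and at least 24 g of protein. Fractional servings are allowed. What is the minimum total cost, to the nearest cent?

Two binding constraints pin down two serving amounts, so the optimal mix uses at most two foods. The candidates are each food alone (scaled to the tighter of fiber/protein) and each pair with both constraints tight.
quinoa only: max(12/6, 24/8) = 3 servings → $4.20.
strawberries only: max(12/2, 24/1) = 24 servings → $24.00.
peanut butter only: max(12/1, 24/7) = 12 servings → $4.20.
quinoa + strawberries: intersection lies outside the first quadrant.
quinoa + peanut butter with both tight: 1.765 servings and 1.412 servings → $2.96.
strawberries + peanut butter with both tight: 4.615 servings and 2.769 servings → $5.58.
So the least-cost plan costs $2.96.

$2.96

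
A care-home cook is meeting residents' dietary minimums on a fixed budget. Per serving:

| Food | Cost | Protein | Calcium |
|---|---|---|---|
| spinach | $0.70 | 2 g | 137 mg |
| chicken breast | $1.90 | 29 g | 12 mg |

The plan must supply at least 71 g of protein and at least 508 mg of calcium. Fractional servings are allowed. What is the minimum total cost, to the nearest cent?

For a min-cost LP with two ≥-constraints, a basic feasible solution has at most two positive variables.
spinach only: max(71/2, 508/137) = 35.5 servings → $24.85.
chicken breast only: max(71/29, 508/12) = 42.33 servings → $80.43.
spinach + chicken breast with both tight: 3.515 servings and 2.206 servings → $6.65.
Cheapest feasible corner: $6.65.

$6.65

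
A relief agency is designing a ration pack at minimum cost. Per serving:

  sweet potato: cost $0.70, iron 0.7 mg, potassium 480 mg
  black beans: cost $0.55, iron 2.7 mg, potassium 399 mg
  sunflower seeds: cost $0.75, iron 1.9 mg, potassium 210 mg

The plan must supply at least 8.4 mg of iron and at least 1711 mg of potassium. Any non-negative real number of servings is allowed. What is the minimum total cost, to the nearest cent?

$2.36

A basic optimal solution has at most two foods positive. Try each food alone and each pair with both targets met exactly.
sweet potato only: max(8.4/0.7, 1711/480) = 12 servings → $8.40.
black beans only: max(8.4/2.7, 1711/399) = 4.288 servings → $2.36.
sunflower seeds only: max(8.4/1.9, 1711/210) = 8.148 servings → $6.11.
sweet potato + black beans with both tight: 1.247 servings and 2.788 servings → $2.41.
sweet potato + sunflower seeds with both tight: 1.944 servings and 3.705 servings → $4.14.
black beans + sunflower seeds with both targets exact would need a negative amount; discard.
So the least-cost plan costs $2.36.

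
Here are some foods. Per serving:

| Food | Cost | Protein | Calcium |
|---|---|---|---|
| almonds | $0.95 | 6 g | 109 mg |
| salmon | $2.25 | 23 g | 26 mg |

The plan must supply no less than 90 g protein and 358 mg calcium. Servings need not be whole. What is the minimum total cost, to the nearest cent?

$9.71

An LP optimum is at a vertex; with two nutrient constraints at most two foods are used. Check each candidate.
almonds only: max(90/6, 358/109) = 15 servings → $14.25.
salmon only: max(90/23, 358/26) = 13.77 servings → $30.98.
almonds + salmon with both tight: 2.507 servings and 3.259 servings → $9.71.
Cheapest feasible corner: $9.71.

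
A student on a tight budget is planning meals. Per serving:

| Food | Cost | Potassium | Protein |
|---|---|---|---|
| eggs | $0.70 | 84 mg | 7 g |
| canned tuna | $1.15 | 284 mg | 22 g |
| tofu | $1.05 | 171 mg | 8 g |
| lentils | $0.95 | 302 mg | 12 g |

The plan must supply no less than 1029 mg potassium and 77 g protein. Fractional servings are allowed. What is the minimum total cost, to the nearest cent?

The cheapest plan sits at a corner of the feasible region — with two constraints it uses at most two foods.
eggs only: max(1029/84, 77/7) = 12.25 servings → $8.57.
canned tuna only: max(1029/284, 77/22) = 3.623 servings → $4.17.
tofu only: max(1029/171, 77/8) = 9.625 servings → $10.11.
lentils only: max(1029/302, 77/12) = 6.417 servings → $6.10.
eggs + canned tuna: intersection lies outside the first quadrant.
eggs + tofu with both tight: 9.4 servings and 1.4 servings → $8.05.
eggs + lentils with both tight: 9.861 servings and 0.6646 servings → $7.53.
canned tuna + tofu with both tight: 3.312 servings and 0.5168 servings → $4.35.
canned tuna + lentils with both tight: 3.37 servings and 0.2379 servings → $4.10.
tofu + lentils: the both-tight solution has a negative serving — not a feasible corner.
Cheapest feasible corner: $4.10.

$4.10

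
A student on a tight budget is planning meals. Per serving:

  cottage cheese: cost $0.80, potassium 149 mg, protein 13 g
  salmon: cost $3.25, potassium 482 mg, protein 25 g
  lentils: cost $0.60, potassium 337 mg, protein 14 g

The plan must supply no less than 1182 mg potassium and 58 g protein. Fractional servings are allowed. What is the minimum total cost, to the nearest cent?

An LP optimum is at a vertex; with two nutrient constraints at most two foods are used. Check each candidate.
cottage cheese only: max(1182/149, 58/13) = 7.933 servings → $6.35.
salmon only: max(1182/482, 58/25) = 2.452 servings → $7.97.
lentils only: max(1182/337, 58/14) = 4.143 servings → $2.49.
cottage cheese + salmon with both targets exact would need a negative amount; discard.
cottage cheese + lentils with both tight: 1.306 servings and 2.93 servings → $2.80.
salmon + lentils with both tight: 1.788 servings and 0.9505 servings → $6.38.
The minimum over all feasible corners is $2.49.

$2.49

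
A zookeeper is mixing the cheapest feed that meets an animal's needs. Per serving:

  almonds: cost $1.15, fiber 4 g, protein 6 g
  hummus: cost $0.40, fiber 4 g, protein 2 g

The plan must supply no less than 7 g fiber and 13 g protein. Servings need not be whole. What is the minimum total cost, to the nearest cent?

$2.49

Two binding constraints pin down two serving amounts, so the optimal mix uses at most two foods. The candidates are each food alone (scaled to the tighter of fiber/protein) and each pair with both constraints tight.
almonds only: max(7/4, 13/6) = 2.167 servings → $2.49.
hummus only: max(7/4, 13/2) = 6.5 servings → $2.60.
almonds + hummus: the both-tight solution has a negative serving — not a feasible corner.
The minimum over all feasible corners is $2.49.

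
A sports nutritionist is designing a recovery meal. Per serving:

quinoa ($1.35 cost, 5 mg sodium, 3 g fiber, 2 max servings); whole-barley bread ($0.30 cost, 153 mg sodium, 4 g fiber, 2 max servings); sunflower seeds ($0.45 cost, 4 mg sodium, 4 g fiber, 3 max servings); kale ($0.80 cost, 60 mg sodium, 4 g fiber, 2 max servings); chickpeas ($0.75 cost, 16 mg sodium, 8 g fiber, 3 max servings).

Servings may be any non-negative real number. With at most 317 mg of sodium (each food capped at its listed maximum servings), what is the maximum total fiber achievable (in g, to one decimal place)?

Fiber per mg sodium: sunflower seeds 1, quinoa 0.6, chickpeas 0.5, kale 0.06667, whole-barley bread 0.02614.
Take 3 servings of sunflower seeds: uses 12 mg sodium, +12.0 g fiber (running total 12.0 g).
Take 2 servings of quinoa: uses 10 mg sodium, +6.0 g fiber (running total 18.0 g).
Take 3 servings of chickpeas: uses 48 mg sodium, +24.0 g fiber (running total 42.0 g).
Take 2 servings of kale: uses 120 mg sodium, +8.0 g fiber (running total 50.0 g).
Take 0.8301 servings of whole-barley bread: uses 127 mg sodium, +3.3 g fiber (running total 53.3 g).
Greedy by best ratio exhausts the sodium allowance optimally: 53.3 g.

53.3 g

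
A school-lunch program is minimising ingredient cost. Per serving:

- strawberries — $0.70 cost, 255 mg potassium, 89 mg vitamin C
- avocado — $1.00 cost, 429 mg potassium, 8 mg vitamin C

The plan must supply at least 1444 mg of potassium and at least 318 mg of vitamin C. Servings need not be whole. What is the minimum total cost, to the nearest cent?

For a min-cost LP with two ≥-constraints, a basic feasible solution has at most two positive variables.
strawberries only: max(1444/255, 318/89) = 5.663 servings → $3.96.
avocado only: max(1444/429, 318/8) = 39.75 servings → $39.75.
strawberries + avocado with both tight: 3.455 servings and 1.312 servings → $3.73.
The minimum over all feasible corners is $3.73.

$3.73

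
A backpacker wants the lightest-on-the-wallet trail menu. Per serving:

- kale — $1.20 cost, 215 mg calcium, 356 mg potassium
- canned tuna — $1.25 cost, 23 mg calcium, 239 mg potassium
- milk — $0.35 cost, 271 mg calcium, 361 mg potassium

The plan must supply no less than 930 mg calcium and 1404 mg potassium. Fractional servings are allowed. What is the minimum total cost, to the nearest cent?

$1.36

kale only: max(930/215, 1404/356) = 4.326 servings → $5.19.
canned tuna only: max(930/23, 1404/239) = 40.43 servings → $50.54.
milk only: max(930/271, 1404/361) = 3.889 servings → $1.36.
kale + canned tuna with both targets exact would need a negative amount; discard.
kale + milk with both tight: 2.373 servings and 1.549 servings → $3.39.
canned tuna + milk with both tight: 0.7926 servings and 3.364 servings → $2.17.
Cheapest feasible corner: $1.36.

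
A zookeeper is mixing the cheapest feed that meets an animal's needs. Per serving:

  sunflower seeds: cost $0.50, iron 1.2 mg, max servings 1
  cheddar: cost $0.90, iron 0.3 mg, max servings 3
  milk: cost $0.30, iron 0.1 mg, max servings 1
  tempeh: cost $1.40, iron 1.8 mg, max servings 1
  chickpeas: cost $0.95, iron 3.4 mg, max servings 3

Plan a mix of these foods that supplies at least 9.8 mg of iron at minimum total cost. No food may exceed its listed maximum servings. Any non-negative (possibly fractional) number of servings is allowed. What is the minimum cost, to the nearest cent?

Cost per mg of iron: chickpeas $0.2794, sunflower seeds $0.4167, tempeh $0.7778, cheddar $3.0000, milk $3.0000.
Take 2.882 servings of chickpeas: +9.8 mg iron for $2.74 (total $2.74, still need 0.0 mg).
Filling from the cheapest source first is optimal under one linear minimum: $2.74.

$2.74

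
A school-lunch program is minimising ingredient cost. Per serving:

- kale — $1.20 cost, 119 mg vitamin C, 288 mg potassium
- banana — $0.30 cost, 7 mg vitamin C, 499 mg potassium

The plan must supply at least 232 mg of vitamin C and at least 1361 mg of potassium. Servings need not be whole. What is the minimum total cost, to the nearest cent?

$2.72

Two binding constraints pin down two serving amounts, so the optimal mix uses at most two foods. The candidates are each food alone (scaled to the tighter of vitamin C/potassium) and each pair with both constraints tight.
kale only: max(232/119, 1361/288) = 4.726 servings → $5.67.
banana only: max(232/7, 1361/499) = 33.14 servings → $9.94.
kale + banana with both tight: 1.852 servings and 1.659 servings → $2.72.
So the least-cost plan costs $2.72.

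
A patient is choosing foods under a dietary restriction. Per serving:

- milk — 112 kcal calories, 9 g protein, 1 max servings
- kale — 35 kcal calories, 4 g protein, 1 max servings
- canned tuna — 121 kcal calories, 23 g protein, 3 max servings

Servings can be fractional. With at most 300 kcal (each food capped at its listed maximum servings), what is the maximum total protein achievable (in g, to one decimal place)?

Protein per kcal: canned tuna 0.1901, kale 0.1143, milk 0.08036.
Take 2.479 servings of canned tuna: uses 300 kcal, +57.0 g protein (running total 57.0 g).
Filling greedily by protein-per-kcal is optimal for one linear limit, giving 57.0 g.

57.0 g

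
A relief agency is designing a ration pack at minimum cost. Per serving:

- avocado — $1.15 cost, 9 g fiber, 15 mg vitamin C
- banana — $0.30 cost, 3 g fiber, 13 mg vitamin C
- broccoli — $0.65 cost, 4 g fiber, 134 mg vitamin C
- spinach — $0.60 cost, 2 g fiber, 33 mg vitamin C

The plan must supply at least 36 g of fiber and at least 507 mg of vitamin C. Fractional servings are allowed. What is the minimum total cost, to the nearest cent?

Check every corner: each single food scaled to meet both minima, and each pair solved so both constraints bind.
avocado only: max(36/9, 507/15) = 33.8 servings → $38.87.
banana only: max(36/3, 507/13) = 39 servings → $11.70.
broccoli only: max(36/4, 507/134) = 9 servings → $5.85.
spinach only: max(36/2, 507/33) = 18 servings → $10.80.
avocado + banana with both targets exact would need a negative amount; discard.
avocado + broccoli with both tight: 2.44 servings and 3.51 servings → $5.09.
avocado + spinach with both tight: 0.6517 servings and 15.07 servings → $9.79.
banana + broccoli with both tight: 7.989 servings and 3.009 servings → $4.35.
banana + spinach with both tight: 2.384 servings and 14.42 servings → $9.37.
broccoli + spinach: intersection lies outside the first quadrant.
Cheapest feasible corner: $4.35.

$4.35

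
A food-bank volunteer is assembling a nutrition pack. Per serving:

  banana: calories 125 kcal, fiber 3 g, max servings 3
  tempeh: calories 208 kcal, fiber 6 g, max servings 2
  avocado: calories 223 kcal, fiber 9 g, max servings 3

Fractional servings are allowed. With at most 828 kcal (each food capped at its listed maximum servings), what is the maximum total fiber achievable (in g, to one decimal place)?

Fiber per kcal: avocado 0.04036, tempeh 0.02885, banana 0.024.
Take 3 servings of avocado: uses 669 kcal, +27.0 g fiber (running total 27.0 g).
Take 0.7644 servings of tempeh: uses 159 kcal, +4.6 g fiber (running total 31.6 g).
Greedy by best ratio exhausts the calories allowance optimally: 31.6 g.

31.6 g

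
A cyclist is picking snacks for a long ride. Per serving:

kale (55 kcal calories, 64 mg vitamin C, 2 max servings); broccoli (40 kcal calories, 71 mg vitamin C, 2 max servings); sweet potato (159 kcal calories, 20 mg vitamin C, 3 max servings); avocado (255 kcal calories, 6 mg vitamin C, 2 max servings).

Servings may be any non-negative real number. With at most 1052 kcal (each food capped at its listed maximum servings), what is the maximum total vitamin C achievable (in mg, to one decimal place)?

339.1 mg

Vitamin C per kcal: broccoli 1.775, kale 1.164, sweet potato 0.1258, avocado 0.02353.
Take 2 servings of broccoli: uses 80 kcal, +142.0 mg vitamin C (running total 142.0 mg).
Take 2 servings of kale: uses 110 kcal, +128.0 mg vitamin C (running total 270.0 mg).
Take 3 servings of sweet potato: uses 477 kcal, +60.0 mg vitamin C (running total 330.0 mg).
Take 1.51 servings of avocado: uses 385 kcal, +9.1 mg vitamin C (running total 339.1 mg).
Filling greedily by vitamin C-per-kcal is optimal for one linear limit, giving 339.1 mg.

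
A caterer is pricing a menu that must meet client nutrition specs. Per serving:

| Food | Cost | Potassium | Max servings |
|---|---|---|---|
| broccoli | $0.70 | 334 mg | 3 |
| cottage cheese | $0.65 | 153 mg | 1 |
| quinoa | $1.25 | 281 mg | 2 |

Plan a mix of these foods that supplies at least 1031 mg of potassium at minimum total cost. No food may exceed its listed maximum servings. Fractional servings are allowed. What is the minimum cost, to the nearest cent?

Cost per mg of potassium: broccoli $0.0021, cottage cheese $0.0042, quinoa $0.0044.
Take 3 servings of broccoli: +1002.0 mg potassium for $2.10 (total $2.10, still need 29.0 mg).
Take 0.1895 servings of cottage cheese: +29.0 mg potassium for $0.12 (total $2.22, still need 0.0 mg).
Greedy by cheapest-per-mg is optimal for a single linear constraint, so the minimum cost is $2.22.

$2.22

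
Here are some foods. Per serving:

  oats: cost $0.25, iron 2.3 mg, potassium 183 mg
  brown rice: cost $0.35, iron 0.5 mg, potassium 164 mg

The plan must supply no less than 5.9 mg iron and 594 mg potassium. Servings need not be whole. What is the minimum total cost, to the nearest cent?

$0.81

With two linear requirements the optimum uses one or two foods; enumerate the corners.
oats only: max(5.9/2.3, 594/183) = 3.246 servings → $0.81.
brown rice only: max(5.9/0.5, 594/164) = 11.8 servings → $4.13.
oats + brown rice with both tight: 2.347 servings and 1.003 servings → $0.94.
The minimum over all feasible corners is $0.81.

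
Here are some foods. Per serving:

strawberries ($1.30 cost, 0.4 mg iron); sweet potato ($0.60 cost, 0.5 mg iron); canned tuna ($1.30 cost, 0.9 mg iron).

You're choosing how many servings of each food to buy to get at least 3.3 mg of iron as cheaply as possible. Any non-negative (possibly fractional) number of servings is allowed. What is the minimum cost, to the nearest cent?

Cost per mg of iron: sweet potato $1.2000, canned tuna $1.4444, strawberries $3.2500.
With no serving limits, use only sweet potato: 3.3 mg / 0.5 mg = 6.6 servings × $0.60 = $3.96.

$3.96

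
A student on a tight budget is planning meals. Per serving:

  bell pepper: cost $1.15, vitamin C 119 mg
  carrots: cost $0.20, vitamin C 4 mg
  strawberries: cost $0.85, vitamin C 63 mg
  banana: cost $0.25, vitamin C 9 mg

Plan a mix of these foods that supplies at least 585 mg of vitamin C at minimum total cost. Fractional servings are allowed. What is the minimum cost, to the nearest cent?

$5.65

Cost per mg of vitamin C: bell pepper $0.0097, strawberries $0.0135, banana $0.0278, carrots $0.0500.
With no serving limits, use only bell pepper: 585 mg / 119 mg = 4.916 servings × $1.15 = $5.65.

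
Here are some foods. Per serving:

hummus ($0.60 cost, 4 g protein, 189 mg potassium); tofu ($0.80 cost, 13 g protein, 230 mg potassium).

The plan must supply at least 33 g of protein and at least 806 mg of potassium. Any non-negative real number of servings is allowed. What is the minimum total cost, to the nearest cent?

hummus only: max(33/4, 806/189) = 8.25 servings → $4.95.
tofu only: max(33/13, 806/230) = 3.504 servings → $2.80.
hummus + tofu with both tight: 1.879 servings and 1.96 servings → $2.70.
The minimum over all feasible corners is $2.70.

$2.70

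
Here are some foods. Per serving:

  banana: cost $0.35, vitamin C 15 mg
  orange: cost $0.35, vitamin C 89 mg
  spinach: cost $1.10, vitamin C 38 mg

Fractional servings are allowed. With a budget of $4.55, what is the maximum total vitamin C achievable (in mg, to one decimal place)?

Vitamin C per dollar: orange 254.3, banana 42.86, spinach 34.55.
With no serving limits, spend the whole cost allowance on orange: $4.55 / $0.35 × 89 mg = 1157.0 mg.

1157.0 mg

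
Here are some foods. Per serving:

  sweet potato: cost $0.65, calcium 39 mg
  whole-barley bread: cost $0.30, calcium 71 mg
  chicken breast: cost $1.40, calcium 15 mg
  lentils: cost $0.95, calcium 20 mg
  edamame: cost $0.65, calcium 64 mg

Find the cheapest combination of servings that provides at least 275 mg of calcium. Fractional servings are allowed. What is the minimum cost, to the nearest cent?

Cost per mg of calcium: whole-barley bread $0.0042, edamame $0.0102, sweet potato $0.0167, lentils $0.0475, chicken breast $0.0933.
With no serving limits, use only whole-barley bread: 275 mg / 71 mg = 3.873 servings × $0.30 = $1.16.

$1.16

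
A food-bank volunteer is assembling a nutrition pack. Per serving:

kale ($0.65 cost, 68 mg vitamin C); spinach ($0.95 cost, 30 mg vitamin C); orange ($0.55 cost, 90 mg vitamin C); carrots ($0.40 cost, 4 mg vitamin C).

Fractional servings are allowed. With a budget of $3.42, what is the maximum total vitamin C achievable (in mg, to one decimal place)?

559.6 mg

Vitamin C per dollar: orange 163.6, kale 104.6, spinach 31.58, carrots 10.
With no serving limits, spend the whole cost allowance on orange: $3.42 / $0.55 × 90 mg = 559.6 mg.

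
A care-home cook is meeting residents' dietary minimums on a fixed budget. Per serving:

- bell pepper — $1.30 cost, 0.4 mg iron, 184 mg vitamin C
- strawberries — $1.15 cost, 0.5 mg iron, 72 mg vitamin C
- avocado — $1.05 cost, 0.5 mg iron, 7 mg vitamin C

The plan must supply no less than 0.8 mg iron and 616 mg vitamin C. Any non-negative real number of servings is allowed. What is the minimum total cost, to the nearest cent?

$4.35

Two binding constraints pin down two serving amounts, so the optimal mix uses at most two foods. The candidates are each food alone (scaled to the tighter of iron/vitamin C) and each pair with both constraints tight.
bell pepper only: max(0.8/0.4, 616/184) = 3.348 servings → $4.35.
strawberries only: max(0.8/0.5, 616/72) = 8.556 servings → $9.84.
avocado only: max(0.8/0.5, 616/7) = 88 servings → $92.40.
bell pepper + strawberries: the both-tight solution has a negative serving — not a feasible corner.
bell pepper + avocado with both targets exact would need a negative amount; discard.
strawberries + avocado: intersection lies outside the first quadrant.
The minimum over all feasible corners is $4.35.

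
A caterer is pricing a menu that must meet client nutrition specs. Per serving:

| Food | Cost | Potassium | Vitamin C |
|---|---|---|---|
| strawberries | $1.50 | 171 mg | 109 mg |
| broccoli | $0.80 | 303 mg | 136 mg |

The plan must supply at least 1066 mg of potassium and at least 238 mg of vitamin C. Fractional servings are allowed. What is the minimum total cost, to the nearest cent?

$2.81

The cheapest plan sits at a corner of the feasible region — with two constraints it uses at most two foods.
strawberries only: max(1066/171, 238/109) = 6.234 servings → $9.35.
broccoli only: max(1066/303, 238/136) = 3.518 servings → $2.81.
strawberries + broccoli: intersection lies outside the first quadrant.
So the least-cost plan costs $2.81.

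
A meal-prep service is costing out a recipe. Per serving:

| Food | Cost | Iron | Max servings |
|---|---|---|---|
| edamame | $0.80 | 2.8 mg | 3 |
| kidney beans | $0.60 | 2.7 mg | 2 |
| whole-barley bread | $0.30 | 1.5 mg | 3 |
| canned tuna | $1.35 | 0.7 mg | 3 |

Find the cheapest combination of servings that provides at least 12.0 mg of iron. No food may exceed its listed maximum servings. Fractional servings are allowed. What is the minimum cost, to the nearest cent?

$2.70

Cost per mg of iron: whole-barley bread $0.2000, kidney beans $0.2222, edamame $0.2857, canned tuna $1.9286.
Take 3 servings of whole-barley bread: +4.5 mg iron for $0.90 (total $0.90, still need 7.5 mg).
Take 2 servings of kidney beans: +5.4 mg iron for $1.20 (total $2.10, still need 2.1 mg).
Take 0.75 servings of edamame: +2.1 mg iron for $0.60 (total $2.70, still need 0.0 mg).
Greedy by cheapest-per-mg is optimal for a single linear constraint, so the minimum cost is $2.70.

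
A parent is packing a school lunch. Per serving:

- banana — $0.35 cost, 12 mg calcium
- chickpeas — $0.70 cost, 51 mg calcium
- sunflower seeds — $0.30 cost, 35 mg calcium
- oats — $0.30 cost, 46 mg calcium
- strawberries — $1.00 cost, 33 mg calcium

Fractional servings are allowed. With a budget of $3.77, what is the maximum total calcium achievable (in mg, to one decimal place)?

578.1 mg

Calcium per dollar: oats 153.3, sunflower seeds 116.7, chickpeas 72.86, banana 34.29, strawberries 33.
With no serving limits, spend the whole cost allowance on oats: $3.77 / $0.30 × 46 mg = 578.1 mg.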